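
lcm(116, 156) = 4524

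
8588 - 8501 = 87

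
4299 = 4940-641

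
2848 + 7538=10386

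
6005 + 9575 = 15580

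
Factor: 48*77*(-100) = -1*2^6*3^1*5^2*7^1*11^1 = -369600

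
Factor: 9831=3^1*29^1*113^1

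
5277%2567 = 143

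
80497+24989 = 105486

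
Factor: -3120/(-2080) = 2^(-1) * 3^1 = 3/2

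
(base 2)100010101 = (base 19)eb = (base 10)277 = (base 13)184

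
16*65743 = 1051888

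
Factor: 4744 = 2^3 * 593^1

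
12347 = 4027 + 8320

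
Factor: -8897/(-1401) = 3^(-1)*7^1*31^1*41^1*467^(-1)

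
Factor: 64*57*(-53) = -1*2^6*3^1*19^1*53^1 = -193344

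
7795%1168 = 787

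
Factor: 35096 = 2^3 * 41^1 * 107^1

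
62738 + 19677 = 82415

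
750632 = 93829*8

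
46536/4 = 11634 = 11634.00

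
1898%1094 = 804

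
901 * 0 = 0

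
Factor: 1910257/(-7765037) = -1 * 7^(-1) * 1109291^(-1) * 1910257^1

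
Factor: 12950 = 2^1 * 5^2 * 7^1 * 37^1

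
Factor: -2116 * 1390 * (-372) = 2^5 * 3^1 * 5^1 * 23^2 * 31^1 * 139^1 = 1094141280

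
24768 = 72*344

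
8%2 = 0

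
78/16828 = 39/8414 ≈ 0.00464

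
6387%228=3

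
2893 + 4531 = 7424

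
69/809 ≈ 0.0853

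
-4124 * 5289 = -21811836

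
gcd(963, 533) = 1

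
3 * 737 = 2211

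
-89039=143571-232610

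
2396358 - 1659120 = 737238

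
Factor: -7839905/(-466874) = 2^(-1)*5^1*233437^(-1)*1567981^1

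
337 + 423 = 760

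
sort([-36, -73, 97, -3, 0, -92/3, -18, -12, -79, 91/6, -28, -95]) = [-95, -79, -73, -36, -92/3, -28, -18, -12, -3, 0, 91/6, 97]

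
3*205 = 615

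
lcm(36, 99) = 396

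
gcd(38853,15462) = 9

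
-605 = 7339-7944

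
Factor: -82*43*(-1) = 2^1*41^1*43^1 = 3526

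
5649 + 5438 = 11087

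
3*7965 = 23895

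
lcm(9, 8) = 72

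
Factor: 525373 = 525373^1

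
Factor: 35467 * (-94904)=-1 * 2^3 * 29^1 * 1223^1 * 11863^1=-3365960168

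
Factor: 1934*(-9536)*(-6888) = 2^10*3^1*7^1*41^1*149^1*967^1 = 127032794112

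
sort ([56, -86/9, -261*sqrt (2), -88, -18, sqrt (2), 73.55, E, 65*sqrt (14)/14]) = [-261*sqrt (2), -88, -18, -86/9, sqrt (2), E, 65*sqrt (14)/14, 56, 73.55]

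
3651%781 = 527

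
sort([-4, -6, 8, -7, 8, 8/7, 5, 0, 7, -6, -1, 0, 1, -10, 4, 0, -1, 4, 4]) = [-10, -7, -6, -6, -4, -1, -1, 0, 0, 0, 1, 8/7, 4, 4, 4, 5, 7, 8, 8]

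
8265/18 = 2755/6 ≈ 459.17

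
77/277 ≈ 0.278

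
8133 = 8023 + 110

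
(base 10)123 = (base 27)4f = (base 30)43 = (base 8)173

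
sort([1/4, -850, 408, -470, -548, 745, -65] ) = [-850, -548, -470, -65, 1/4, 408, 745] 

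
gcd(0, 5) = 5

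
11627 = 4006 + 7621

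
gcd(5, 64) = 1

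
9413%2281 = 289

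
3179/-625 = -5 - 54/625 ≈ -5.09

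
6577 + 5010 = 11587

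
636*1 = 636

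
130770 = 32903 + 97867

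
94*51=4794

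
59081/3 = 19693 + 2/3 ≈ 19693.67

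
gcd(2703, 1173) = 51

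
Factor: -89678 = -1 * 2^1 * 44839^1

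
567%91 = 21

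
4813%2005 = 803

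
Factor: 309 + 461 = 2^1 * 5^1 * 7^1 * 11^1 = 770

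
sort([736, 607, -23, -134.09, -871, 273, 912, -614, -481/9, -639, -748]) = [-871, -748, -639, -614, -134.09, -481/9, -23, 273, 607, 736, 912]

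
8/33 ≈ 0.242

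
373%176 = 21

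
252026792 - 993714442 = -741687650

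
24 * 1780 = 42720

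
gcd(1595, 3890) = 5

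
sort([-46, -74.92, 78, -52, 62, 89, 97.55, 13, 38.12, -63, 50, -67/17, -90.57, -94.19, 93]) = [-94.19, -90.57, -74.92, -63, -52, -46, -67/17, 13, 38.12, 50, 62, 78, 89, 93, 97.55]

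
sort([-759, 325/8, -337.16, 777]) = [-759, -337.16, 325/8, 777]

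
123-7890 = -7767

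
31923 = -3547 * (-9)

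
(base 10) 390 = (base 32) c6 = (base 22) hg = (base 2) 110000110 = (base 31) ci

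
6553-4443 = 2110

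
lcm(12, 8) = 24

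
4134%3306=828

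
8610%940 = 150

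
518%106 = 94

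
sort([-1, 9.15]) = [-1, 9.15]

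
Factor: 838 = 2^1 * 419^1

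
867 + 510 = 1377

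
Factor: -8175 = -1*3^1*5^2*109^1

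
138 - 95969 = -95831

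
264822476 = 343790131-78967655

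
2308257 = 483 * 4779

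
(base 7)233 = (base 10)122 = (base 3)11112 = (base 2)1111010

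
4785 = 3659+1126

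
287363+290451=577814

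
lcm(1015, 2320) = 16240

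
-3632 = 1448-5080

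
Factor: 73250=2^1*5^3*293^1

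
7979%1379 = 1084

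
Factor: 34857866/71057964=2^(-1) * 3^(-1) * 269^(-1) * 1279^1 * 13627^1 * 22013^(-1)=17428933/35528982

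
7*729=5103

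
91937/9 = 10215+2/9≈10215.22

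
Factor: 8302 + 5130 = 2^3 * 23^1 * 73^1 = 13432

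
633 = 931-298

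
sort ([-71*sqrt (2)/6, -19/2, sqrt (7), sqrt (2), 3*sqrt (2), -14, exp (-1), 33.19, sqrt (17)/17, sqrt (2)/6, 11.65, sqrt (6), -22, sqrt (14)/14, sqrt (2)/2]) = [-22, -71*sqrt (2)/6, -14, -19/2, sqrt (2)/6, sqrt (17)/17, sqrt (14)/14, exp (-1), sqrt (2)/2, sqrt (2), sqrt (6), sqrt (7), 3*sqrt (2), 11.65, 33.19]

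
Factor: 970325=5^2*37^1*1049^1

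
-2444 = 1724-4168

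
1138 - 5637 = -4499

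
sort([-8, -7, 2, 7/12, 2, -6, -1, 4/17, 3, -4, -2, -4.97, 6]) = [-8, -7, -6, -4.97, -4, -2, -1, 4/17, 7/12, 2, 2, 3, 6]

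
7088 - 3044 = 4044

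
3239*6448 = 20885072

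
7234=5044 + 2190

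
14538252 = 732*19861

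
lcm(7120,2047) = 163760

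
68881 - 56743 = 12138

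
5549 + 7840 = 13389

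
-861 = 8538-9399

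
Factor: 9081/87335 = 3^2*5^(-1)*1009^1*17467^(-1) 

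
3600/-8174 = -1800/4087 ≈ -0.440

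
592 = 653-61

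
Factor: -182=-1*2^1*7^1*13^1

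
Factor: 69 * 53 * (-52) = -1 * 2^2 * 3^1 * 13^1 * 23^1 * 53^1 = -190164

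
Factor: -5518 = -1*2^1*31^1*89^1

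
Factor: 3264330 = 2^1 * 3^1 * 5^1 * 233^1 * 467^1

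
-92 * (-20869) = 1919948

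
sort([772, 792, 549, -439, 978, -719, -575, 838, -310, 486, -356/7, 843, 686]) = [-719, -575, -439, -310, -356/7, 486, 549, 686, 772, 792, 838, 843, 978]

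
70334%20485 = 8879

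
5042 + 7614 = 12656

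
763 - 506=257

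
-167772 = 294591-462363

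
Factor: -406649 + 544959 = 2^1 * 5^1 * 13831^1 = 138310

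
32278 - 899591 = -867313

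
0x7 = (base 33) 7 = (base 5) 12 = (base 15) 7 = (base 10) 7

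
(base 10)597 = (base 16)255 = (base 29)kh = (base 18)1f3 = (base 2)1001010101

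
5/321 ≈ 0.0156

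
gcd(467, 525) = 1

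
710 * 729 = 517590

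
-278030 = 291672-569702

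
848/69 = 12 + 20/69≈12.29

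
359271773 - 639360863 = -280089090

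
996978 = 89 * 11202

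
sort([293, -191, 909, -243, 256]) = [-243, -191, 256, 293, 909]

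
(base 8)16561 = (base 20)igh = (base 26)b3n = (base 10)7537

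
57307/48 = 1193 + 43/48 ≈ 1193.90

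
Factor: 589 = 19^1*31^1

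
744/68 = 186/17 ≈ 10.94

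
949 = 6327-5378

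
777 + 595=1372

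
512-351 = 161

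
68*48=3264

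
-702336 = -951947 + 249611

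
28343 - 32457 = -4114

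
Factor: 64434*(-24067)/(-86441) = 2^1*3^1*41^1*587^1*10739^1*86441^(-1) = 1550733078/86441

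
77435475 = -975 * (-79421)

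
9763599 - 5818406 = 3945193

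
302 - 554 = -252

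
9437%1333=106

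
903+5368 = 6271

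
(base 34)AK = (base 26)DM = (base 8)550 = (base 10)360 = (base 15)190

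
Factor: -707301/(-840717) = 7^1 * 103^1 * 857^(-1) = 721/857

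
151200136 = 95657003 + 55543133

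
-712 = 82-794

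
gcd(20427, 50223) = 3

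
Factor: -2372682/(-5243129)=2^1*3^1*13^1*19^1*809^(-1)*1601^1*6481^(-1)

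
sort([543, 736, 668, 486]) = [486, 543, 668, 736]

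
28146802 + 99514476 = 127661278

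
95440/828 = 23860/207 ≈ 115.27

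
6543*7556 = 49438908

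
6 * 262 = 1572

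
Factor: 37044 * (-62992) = -1 * 2^6 * 3^3 * 7^3 * 31^1 * 127^1 = -2333475648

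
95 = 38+57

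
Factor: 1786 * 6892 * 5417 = 2^3 * 19^1 * 47^1 * 1723^1 * 5417^1 = 66678459704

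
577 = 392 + 185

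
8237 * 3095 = 25493515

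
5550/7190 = 555/719 ≈ 0.772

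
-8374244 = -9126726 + 752482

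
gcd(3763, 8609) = 1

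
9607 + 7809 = 17416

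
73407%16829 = 6091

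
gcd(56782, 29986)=638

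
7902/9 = 878 = 878.00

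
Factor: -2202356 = -1*2^2*13^1*41^1*1033^1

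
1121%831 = 290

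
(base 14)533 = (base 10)1025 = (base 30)145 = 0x401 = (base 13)60b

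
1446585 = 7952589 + -6506004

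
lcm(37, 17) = 629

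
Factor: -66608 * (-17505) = 2^4 * 3^2 * 5^1 * 23^1 * 181^1 * 389^1 = 1165973040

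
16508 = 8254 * 2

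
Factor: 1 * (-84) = -1 * 2^2 * 3^1 * 7^1 = -84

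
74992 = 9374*8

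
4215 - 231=3984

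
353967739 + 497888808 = 851856547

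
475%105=55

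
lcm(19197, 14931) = 134379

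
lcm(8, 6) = 24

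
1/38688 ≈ 0.0000258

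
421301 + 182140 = 603441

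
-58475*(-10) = 584750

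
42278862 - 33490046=8788816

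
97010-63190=33820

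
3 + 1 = 4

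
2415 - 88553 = -86138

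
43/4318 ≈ 0.00996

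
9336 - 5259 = 4077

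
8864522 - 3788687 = 5075835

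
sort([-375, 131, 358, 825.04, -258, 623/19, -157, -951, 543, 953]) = [-951, -375, -258, -157, 623/19, 131, 358, 543, 825.04, 953]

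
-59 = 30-89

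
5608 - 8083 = -2475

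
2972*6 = 17832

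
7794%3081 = 1632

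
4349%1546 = 1257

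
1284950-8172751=-6887801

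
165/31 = 5 + 10/31 ≈ 5.32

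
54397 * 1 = 54397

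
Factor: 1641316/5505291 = 2^2 * 3^(-2) * 11^(-1) * 17^1 * 24137^1 * 55609^(-1)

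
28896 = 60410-31514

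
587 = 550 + 37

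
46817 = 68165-21348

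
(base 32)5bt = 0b1010101111101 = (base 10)5501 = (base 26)83f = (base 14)200d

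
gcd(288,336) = 48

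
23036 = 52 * 443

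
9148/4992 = 2287/1248≈1.83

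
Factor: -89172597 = -1*3^1*101^1*151^1*1949^1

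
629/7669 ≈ 0.0820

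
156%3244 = 156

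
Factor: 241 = 241^1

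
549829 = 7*78547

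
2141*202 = 432482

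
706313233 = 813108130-106794897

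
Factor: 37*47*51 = 3^1*17^1*37^1*47^1 = 88689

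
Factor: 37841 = 79^1*479^1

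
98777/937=105 + 392/937 ≈ 105.42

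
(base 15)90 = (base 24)5f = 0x87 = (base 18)79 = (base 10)135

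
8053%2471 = 640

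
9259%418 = 63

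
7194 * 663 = 4769622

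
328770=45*7306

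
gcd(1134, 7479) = 27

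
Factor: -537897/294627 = -1*109^(-1)*199^1 = -199/109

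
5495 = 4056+1439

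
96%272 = 96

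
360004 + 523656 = 883660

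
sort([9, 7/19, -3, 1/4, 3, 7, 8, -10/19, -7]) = [-7, -3, -10/19, 1/4, 7/19, 3, 7, 8, 9]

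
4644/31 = 149 + 25/31 ≈ 149.81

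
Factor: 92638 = 2^1 * 7^1 * 13^1 * 509^1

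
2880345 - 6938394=-4058049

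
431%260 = 171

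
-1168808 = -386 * 3028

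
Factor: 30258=2^1 * 3^2 * 41^2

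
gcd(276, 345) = 69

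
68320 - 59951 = 8369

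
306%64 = 50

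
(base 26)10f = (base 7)2005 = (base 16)2b3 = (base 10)691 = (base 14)375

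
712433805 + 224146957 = 936580762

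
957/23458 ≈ 0.0408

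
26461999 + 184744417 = 211206416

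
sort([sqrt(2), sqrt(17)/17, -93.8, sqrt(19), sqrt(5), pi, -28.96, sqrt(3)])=[-93.8, -28.96, sqrt(17)/17, sqrt(2), sqrt(3), sqrt(5), pi, sqrt(19)]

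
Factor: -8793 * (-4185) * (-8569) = -1 * 3^5 * 5^1 * 11^1 * 19^1 * 31^1 * 41^1 * 977^1 = -315328103145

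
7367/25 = 294 + 17/25 = 294.68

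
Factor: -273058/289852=-1 * 2^(-1) * 233^(-1) * 439^1=-439/466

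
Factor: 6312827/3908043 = 3^(-2)*67^(-1)*163^1*6481^(-1)*38729^1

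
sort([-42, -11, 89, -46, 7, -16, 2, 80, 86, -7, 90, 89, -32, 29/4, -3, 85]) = [-46, -42, -32, -16, -11, -7, -3, 2, 7, 29/4, 80, 85, 86, 89, 89, 90]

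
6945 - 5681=1264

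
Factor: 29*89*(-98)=-1*2^1*7^2*29^1*89^1=-252938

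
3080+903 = 3983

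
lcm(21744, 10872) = 21744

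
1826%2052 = 1826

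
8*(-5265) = -42120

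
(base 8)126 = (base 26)38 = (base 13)68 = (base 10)86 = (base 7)152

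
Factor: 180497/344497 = 180497^1*344497^(-1)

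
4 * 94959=379836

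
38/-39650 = -19/19825 ≈ -0.000958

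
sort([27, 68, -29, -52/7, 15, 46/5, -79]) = [-79, -29, -52/7, 46/5, 15, 27, 68]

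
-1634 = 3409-5043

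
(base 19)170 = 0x1ee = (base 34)ei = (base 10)494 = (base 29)h1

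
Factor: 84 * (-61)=-1 * 2^2 * 3^1 * 7^1 * 61^1=-5124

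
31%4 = 3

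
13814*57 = 787398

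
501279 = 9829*51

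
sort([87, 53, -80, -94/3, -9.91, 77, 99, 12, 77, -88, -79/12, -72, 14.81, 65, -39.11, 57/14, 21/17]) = [-88, -80, -72, -39.11, -94/3, -9.91, -79/12, 21/17, 57/14, 12, 14.81, 53, 65, 77, 77, 87, 99]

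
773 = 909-136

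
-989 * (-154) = 152306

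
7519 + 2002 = 9521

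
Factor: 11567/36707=11^(-1) * 43^1 * 47^(-1) * 71^(-1) * 269^1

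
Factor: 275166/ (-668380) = -1 * 2^ (-1) * 3^2 * 5^ (-1) * 23^ (-1) * 1453^ (-1) * 15287^1 = -137583/334190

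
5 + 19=24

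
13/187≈0.0695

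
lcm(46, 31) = 1426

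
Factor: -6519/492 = -1 * 2^(-2) * 53^1 = -53/4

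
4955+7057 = 12012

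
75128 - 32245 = 42883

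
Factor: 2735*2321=5^1*11^1*211^1*547^1=6347935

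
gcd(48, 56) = 8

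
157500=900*175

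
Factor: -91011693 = -1*3^1*17^1*43^1*47^1*883^1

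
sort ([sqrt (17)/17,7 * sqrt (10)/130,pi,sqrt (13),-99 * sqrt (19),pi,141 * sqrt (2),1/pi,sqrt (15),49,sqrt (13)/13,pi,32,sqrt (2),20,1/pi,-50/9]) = [-99 * sqrt (19),-50/9,7 * sqrt (10)/130,sqrt (17)/17,sqrt (13)/13,1/pi,1/pi,sqrt (2),pi,pi,pi,sqrt (13),sqrt (15),20,32,49,141 * sqrt (2)]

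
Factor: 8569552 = 2^4 * 151^1 * 3547^1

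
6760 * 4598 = 31082480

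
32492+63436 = 95928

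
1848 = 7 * 264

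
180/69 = 2 + 14/23 ≈ 2.61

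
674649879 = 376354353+298295526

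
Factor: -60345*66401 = -1*3^4*5^1*23^1*149^1*2887^1 = -4006968345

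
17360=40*434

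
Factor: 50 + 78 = 2^7 = 128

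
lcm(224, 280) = 1120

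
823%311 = 201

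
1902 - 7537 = -5635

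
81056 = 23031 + 58025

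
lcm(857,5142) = 5142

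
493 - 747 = -254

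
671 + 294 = 965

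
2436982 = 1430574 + 1006408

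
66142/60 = 33071/30 ≈ 1102.37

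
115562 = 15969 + 99593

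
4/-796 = -1/199 ≈ -0.00503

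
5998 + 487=6485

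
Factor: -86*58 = -1*2^2*29^1*43^1 = -4988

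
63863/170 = 375 + 113/170 ≈ 375.66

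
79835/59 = 1353 + 8/59 ≈ 1353.14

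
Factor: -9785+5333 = -1 * 2^2 * 3^1 * 7^1 * 53^1 = -4452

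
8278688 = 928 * 8921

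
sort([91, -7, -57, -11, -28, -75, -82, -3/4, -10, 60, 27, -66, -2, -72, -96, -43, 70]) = [-96, -82, -75, -72, -66, -57, -43, -28, -11, -10, -7, -2, -3/4, 27, 60, 70, 91]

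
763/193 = 3+184/193 ≈ 3.95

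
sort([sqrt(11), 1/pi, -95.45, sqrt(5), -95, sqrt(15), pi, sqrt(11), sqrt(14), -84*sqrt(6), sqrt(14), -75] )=[-84*sqrt(6), -95.45, -95, -75, 1/pi, sqrt(5), pi, sqrt(11), sqrt(11), sqrt(14), sqrt(14), sqrt(15)] 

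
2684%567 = 416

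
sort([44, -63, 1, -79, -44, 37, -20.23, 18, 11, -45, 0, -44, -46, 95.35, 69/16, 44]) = [-79, -63, -46, -45, -44, -44, -20.23, 0, 1, 69/16, 11, 18, 37, 44, 44, 95.35]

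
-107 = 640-747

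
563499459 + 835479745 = 1398979204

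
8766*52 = 455832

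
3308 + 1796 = 5104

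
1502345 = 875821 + 626524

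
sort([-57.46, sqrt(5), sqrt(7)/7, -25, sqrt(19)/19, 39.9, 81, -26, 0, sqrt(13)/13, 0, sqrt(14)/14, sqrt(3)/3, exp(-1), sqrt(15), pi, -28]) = [-57.46, -28, -26, -25, 0, 0, sqrt(19)/19, sqrt(14)/14, sqrt(13)/13, exp(-1), sqrt(7)/7, sqrt(3)/3, sqrt(5), pi, sqrt(15), 39.9, 81]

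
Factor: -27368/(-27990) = 2^2*3^(-2)*5^(-1)*11^1 = 44/45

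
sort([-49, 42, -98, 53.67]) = [-98, -49, 42, 53.67]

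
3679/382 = 9 + 241/382 ≈ 9.63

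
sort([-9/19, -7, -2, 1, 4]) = [-7, -2, -9/19, 1, 4]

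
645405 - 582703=62702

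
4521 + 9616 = 14137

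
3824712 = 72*53121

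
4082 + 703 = 4785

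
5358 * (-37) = -198246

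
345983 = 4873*71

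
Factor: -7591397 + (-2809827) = -1 * 2^3 * 1300153^1 = -10401224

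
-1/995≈-0.00101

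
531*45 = 23895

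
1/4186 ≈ 0.000239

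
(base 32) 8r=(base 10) 283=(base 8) 433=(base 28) a3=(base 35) 83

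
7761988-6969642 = 792346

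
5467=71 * 77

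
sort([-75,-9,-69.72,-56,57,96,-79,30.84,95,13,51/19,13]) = [-79,-75,-69.72,-56,-9,51/19,13,13,30.84,57,95,96]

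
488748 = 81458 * 6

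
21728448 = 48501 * 448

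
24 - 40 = -16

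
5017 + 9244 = 14261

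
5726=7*818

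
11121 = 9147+1974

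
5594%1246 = 610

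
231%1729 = 231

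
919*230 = 211370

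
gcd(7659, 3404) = 851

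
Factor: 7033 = 13^1*541^1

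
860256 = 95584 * 9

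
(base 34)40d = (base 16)121d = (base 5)122022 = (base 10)4637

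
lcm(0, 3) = 0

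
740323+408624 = 1148947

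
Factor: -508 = -1 * 2^2 * 127^1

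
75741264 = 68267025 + 7474239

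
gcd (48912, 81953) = 1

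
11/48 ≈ 0.229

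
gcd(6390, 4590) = 90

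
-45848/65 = -705-23/65 ≈ -705.35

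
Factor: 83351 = 17^1 * 4903^1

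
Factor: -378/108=-1 * 2^(-1) * 7^1=-7/2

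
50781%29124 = 21657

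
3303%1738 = 1565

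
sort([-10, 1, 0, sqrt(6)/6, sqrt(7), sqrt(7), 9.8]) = [-10, 0, sqrt(6)/6, 1, sqrt(7), sqrt(7), 9.8]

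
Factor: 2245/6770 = 2^(-1)*449^1*677^(-1) = 449/1354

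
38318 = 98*391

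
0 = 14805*0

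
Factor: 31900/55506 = 2^1 * 3^(-1) * 5^2 * 29^(-1) = 50/87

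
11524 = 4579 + 6945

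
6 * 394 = 2364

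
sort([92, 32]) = [32, 92]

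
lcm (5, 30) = 30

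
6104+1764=7868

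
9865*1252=12350980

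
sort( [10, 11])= [10, 11]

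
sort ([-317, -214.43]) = [-317, -214.43]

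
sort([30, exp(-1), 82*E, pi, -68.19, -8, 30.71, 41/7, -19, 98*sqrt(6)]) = [-68.19, -19, -8, exp(-1), pi, 41/7, 30, 30.71, 82*E, 98*sqrt(6)]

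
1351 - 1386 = -35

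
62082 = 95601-33519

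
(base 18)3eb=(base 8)2323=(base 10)1235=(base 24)23b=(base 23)27g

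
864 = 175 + 689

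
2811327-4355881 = -1544554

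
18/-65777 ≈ -0.000274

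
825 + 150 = 975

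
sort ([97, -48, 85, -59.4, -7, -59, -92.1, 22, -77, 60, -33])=[-92.1, -77, -59.4, -59, -48, -33, -7, 22, 60, 85, 97]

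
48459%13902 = 6753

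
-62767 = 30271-93038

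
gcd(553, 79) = 79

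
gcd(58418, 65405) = 1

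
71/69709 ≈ 0.00102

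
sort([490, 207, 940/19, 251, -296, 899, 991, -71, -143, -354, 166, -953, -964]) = [-964, -953, -354, -296, -143, -71, 940/19, 166, 207, 251, 490, 899, 991]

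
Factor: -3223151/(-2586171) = 3^(-1)*7^(-2)*23^1*43^1*73^(-1)*241^(-1)*3259^1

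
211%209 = 2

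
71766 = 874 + 70892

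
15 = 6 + 9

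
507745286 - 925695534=-417950248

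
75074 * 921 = 69143154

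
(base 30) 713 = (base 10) 6333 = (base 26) 99f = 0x18bd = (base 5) 200313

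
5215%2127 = 961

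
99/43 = 2 + 13/43 ≈ 2.30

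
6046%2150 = 1746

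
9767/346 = 28 + 79/346 ≈ 28.23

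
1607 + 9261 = 10868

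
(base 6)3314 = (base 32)nu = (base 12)53a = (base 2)1011111110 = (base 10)766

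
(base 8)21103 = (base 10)8771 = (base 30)9mb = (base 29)acd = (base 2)10001001000011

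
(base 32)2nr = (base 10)2811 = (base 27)3n3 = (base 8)5373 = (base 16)afb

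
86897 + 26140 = 113037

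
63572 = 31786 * 2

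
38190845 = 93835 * 407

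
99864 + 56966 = 156830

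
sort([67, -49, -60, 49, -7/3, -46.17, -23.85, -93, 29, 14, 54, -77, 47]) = [-93, -77, -60, -49, -46.17, -23.85, -7/3, 14, 29, 47, 49, 54, 67]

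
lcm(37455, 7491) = 37455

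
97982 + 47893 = 145875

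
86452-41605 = 44847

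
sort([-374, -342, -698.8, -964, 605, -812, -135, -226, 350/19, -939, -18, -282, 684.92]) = [-964, -939, -812, -698.8, -374, -342, -282, -226, -135, -18, 350/19, 605, 684.92]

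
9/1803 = 3/601 ≈ 0.00499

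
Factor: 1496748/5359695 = 2^2*5^ (-1)*11^ (-1)*17^1*23^1*29^1*2953^ (-1) = 45356/162415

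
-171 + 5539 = 5368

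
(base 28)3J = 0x67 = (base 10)103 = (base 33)34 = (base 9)124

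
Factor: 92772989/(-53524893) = -1*3^(-1)*67^(-1)*269^1*353^1*977^1*266293^(-1)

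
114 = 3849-3735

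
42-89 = -47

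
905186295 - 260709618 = 644476677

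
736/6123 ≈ 0.120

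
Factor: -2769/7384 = -1*2^(-3)*3^1 = -3/8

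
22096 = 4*5524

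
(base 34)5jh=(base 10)6443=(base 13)2c18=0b1100100101011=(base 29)7j5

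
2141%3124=2141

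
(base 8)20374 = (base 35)6v9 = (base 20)1124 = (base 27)bfk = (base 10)8444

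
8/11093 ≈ 0.000721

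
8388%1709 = 1552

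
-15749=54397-70146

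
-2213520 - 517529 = -2731049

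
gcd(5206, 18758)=2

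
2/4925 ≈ 0.000406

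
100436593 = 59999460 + 40437133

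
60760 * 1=60760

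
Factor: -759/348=-1*2^ (-2)*11^1*23^1*29^ (-1)=-253/116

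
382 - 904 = -522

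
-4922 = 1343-6265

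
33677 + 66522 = 100199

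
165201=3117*53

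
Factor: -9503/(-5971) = 7^(-1) * 13^1 * 17^1 * 43^1 * 853^(-1)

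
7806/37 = 210+36/37 ≈ 210.97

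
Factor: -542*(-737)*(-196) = -1*2^3*7^2*11^1*67^1*271^1 = -78292984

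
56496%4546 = 1944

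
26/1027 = 2/79 ≈ 0.0253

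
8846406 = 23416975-14570569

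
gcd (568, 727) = 1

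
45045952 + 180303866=225349818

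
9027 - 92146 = -83119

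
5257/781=6 + 571/781≈6.73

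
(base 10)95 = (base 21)4b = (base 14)6b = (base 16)5f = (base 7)164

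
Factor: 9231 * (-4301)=-1 * 3^1 * 11^1 * 17^2 * 23^1 * 181^1=-39702531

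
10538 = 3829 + 6709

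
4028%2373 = 1655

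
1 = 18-17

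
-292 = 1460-1752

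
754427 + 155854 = 910281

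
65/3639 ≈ 0.0179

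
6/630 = 1/105 ≈ 0.00952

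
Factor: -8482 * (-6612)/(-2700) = -1 * 2^1 * 3^(-2) * 5^(-2) * 19^1 * 29^1 * 4241^1 = -4673582/225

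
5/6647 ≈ 0.000752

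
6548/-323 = -20-88/323 ≈ -20.27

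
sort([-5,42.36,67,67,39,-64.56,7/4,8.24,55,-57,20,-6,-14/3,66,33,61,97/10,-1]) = [-64.56,-57,-6,-5,-14/3,-1,7/4,8.24,97/10,20,33,39,42.36,55,61,66,67,67]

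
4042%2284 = 1758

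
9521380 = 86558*110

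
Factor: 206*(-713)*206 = -1*2^2*23^1*31^1*103^2 = -30256868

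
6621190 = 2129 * 3110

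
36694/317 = 115 + 239/317 ≈ 115.75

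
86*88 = 7568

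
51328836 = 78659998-27331162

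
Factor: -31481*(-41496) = 2^3*3^1*7^1*13^1*19^1*31481^1 = 1306335576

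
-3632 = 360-3992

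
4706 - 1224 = 3482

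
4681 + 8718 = 13399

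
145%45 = 10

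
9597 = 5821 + 3776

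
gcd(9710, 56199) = 1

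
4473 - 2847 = 1626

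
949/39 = 73/3 ≈ 24.33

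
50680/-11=-4607 - 3/11 ≈ -4607.27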